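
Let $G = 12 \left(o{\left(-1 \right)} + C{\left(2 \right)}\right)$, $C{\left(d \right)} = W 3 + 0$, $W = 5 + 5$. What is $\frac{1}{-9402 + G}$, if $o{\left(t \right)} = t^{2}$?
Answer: $- \frac{1}{9030} \approx -0.00011074$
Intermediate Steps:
$W = 10$
$C{\left(d \right)} = 30$ ($C{\left(d \right)} = 10 \cdot 3 + 0 = 30 + 0 = 30$)
$G = 372$ ($G = 12 \left(\left(-1\right)^{2} + 30\right) = 12 \left(1 + 30\right) = 12 \cdot 31 = 372$)
$\frac{1}{-9402 + G} = \frac{1}{-9402 + 372} = \frac{1}{-9030} = - \frac{1}{9030}$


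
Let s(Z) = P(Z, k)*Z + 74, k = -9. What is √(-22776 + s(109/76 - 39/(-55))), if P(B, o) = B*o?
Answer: I*√397380797929/4180 ≈ 150.81*I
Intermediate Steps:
s(Z) = 74 - 9*Z² (s(Z) = (Z*(-9))*Z + 74 = (-9*Z)*Z + 74 = -9*Z² + 74 = 74 - 9*Z²)
√(-22776 + s(109/76 - 39/(-55))) = √(-22776 + (74 - 9*(109/76 - 39/(-55))²)) = √(-22776 + (74 - 9*(109*(1/76) - 39*(-1/55))²)) = √(-22776 + (74 - 9*(109/76 + 39/55)²)) = √(-22776 + (74 - 9*(8959/4180)²)) = √(-22776 + (74 - 9*80263681/17472400)) = √(-22776 + (74 - 722373129/17472400)) = √(-22776 + 570584471/17472400) = √(-397380797929/17472400) = I*√397380797929/4180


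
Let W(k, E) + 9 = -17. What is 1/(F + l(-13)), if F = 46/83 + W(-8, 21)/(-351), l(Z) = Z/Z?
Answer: 2241/3649 ≈ 0.61414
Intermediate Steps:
l(Z) = 1
W(k, E) = -26 (W(k, E) = -9 - 17 = -26)
F = 1408/2241 (F = 46/83 - 26/(-351) = 46*(1/83) - 26*(-1/351) = 46/83 + 2/27 = 1408/2241 ≈ 0.62829)
1/(F + l(-13)) = 1/(1408/2241 + 1) = 1/(3649/2241) = 2241/3649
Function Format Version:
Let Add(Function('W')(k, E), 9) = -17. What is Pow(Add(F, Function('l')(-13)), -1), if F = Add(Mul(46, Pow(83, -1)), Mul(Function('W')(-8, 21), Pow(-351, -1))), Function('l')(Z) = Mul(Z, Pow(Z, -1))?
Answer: Rational(2241, 3649) ≈ 0.61414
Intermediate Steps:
Function('l')(Z) = 1
Function('W')(k, E) = -26 (Function('W')(k, E) = Add(-9, -17) = -26)
F = Rational(1408, 2241) (F = Add(Mul(46, Pow(83, -1)), Mul(-26, Pow(-351, -1))) = Add(Mul(46, Rational(1, 83)), Mul(-26, Rational(-1, 351))) = Add(Rational(46, 83), Rational(2, 27)) = Rational(1408, 2241) ≈ 0.62829)
Pow(Add(F, Function('l')(-13)), -1) = Pow(Add(Rational(1408, 2241), 1), -1) = Pow(Rational(3649, 2241), -1) = Rational(2241, 3649)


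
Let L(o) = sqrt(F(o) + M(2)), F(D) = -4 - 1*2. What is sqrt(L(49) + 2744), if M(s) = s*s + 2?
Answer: 14*sqrt(14) ≈ 52.383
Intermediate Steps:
M(s) = 2 + s**2 (M(s) = s**2 + 2 = 2 + s**2)
F(D) = -6 (F(D) = -4 - 2 = -6)
L(o) = 0 (L(o) = sqrt(-6 + (2 + 2**2)) = sqrt(-6 + (2 + 4)) = sqrt(-6 + 6) = sqrt(0) = 0)
sqrt(L(49) + 2744) = sqrt(0 + 2744) = sqrt(2744) = 14*sqrt(14)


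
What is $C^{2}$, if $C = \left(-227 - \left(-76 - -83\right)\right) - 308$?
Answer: $293764$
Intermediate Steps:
$C = -542$ ($C = \left(-227 - \left(-76 + 83\right)\right) - 308 = \left(-227 - 7\right) - 308 = -234 - 308 = -542$)
$C^{2} = \left(-542\right)^{2} = 293764$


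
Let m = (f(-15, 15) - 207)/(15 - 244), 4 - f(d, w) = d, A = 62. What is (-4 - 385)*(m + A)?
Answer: -5596154/229 ≈ -24437.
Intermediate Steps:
f(d, w) = 4 - d
m = 188/229 (m = ((4 - 1*(-15)) - 207)/(15 - 244) = ((4 + 15) - 207)/(-229) = (19 - 207)*(-1/229) = -188*(-1/229) = 188/229 ≈ 0.82096)
(-4 - 385)*(m + A) = (-4 - 385)*(188/229 + 62) = -389*14386/229 = -5596154/229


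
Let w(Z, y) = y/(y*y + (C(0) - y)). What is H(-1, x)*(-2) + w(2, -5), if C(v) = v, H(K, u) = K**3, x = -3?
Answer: 11/6 ≈ 1.8333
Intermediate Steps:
w(Z, y) = y/(y**2 - y) (w(Z, y) = y/(y*y + (0 - y)) = y/(y**2 - y))
H(-1, x)*(-2) + w(2, -5) = (-1)**3*(-2) + 1/(-1 - 5) = -1*(-2) + 1/(-6) = 2 - 1/6 = 11/6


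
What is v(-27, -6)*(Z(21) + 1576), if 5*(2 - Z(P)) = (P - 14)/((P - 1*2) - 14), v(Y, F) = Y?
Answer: -1064961/25 ≈ -42598.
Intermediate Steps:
Z(P) = 2 - (-14 + P)/(5*(-16 + P)) (Z(P) = 2 - (P - 14)/(5*((P - 1*2) - 14)) = 2 - (-14 + P)/(5*((P - 2) - 14)) = 2 - (-14 + P)/(5*((-2 + P) - 14)) = 2 - (-14 + P)/(5*(-16 + P)))
v(-27, -6)*(Z(21) + 1576) = -27*((-146 + 9*21)/(5*(-16 + 21)) + 1576) = -27*((⅕)*(-146 + 189)/5 + 1576) = -27*((⅕)*(⅕)*43 + 1576) = -27*(43/25 + 1576) = -27*39443/25 = -1064961/25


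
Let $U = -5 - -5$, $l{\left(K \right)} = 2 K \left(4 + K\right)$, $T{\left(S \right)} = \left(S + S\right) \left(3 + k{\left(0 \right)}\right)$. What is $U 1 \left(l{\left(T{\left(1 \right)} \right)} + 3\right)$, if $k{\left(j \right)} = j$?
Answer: $0$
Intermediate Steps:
$T{\left(S \right)} = 6 S$ ($T{\left(S \right)} = \left(S + S\right) \left(3 + 0\right) = 2 S 3 = 6 S$)
$l{\left(K \right)} = 2 K \left(4 + K\right)$
$U = 0$ ($U = -5 + 5 = 0$)
$U 1 \left(l{\left(T{\left(1 \right)} \right)} + 3\right) = 0 \cdot 1 \left(2 \cdot 6 \cdot 1 \left(4 + 6 \cdot 1\right) + 3\right) = 0 \left(2 \cdot 6 \left(4 + 6\right) + 3\right) = 0 \left(2 \cdot 6 \cdot 10 + 3\right) = 0 \left(120 + 3\right) = 0 \cdot 123 = 0$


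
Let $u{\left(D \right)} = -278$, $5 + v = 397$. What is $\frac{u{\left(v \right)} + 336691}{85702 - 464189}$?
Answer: $- \frac{336413}{378487} \approx -0.88884$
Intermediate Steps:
$v = 392$ ($v = -5 + 397 = 392$)
$\frac{u{\left(v \right)} + 336691}{85702 - 464189} = \frac{-278 + 336691}{85702 - 464189} = \frac{336413}{-378487} = 336413 \left(- \frac{1}{378487}\right) = - \frac{336413}{378487}$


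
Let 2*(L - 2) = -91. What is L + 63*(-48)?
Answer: -6135/2 ≈ -3067.5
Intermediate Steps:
L = -87/2 (L = 2 + (1/2)*(-91) = 2 - 91/2 = -87/2 ≈ -43.500)
L + 63*(-48) = -87/2 + 63*(-48) = -87/2 - 3024 = -6135/2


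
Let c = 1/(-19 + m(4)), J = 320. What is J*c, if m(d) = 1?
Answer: -160/9 ≈ -17.778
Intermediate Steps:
c = -1/18 (c = 1/(-19 + 1) = 1/(-18) = -1/18 ≈ -0.055556)
J*c = 320*(-1/18) = -160/9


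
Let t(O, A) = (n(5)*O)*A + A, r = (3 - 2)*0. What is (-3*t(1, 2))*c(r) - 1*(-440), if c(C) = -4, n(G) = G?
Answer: 584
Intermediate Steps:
r = 0 (r = 1*0 = 0)
t(O, A) = A + 5*A*O (t(O, A) = (5*O)*A + A = 5*A*O + A = A + 5*A*O)
(-3*t(1, 2))*c(r) - 1*(-440) = -6*(1 + 5*1)*(-4) - 1*(-440) = -6*(1 + 5)*(-4) + 440 = -6*6*(-4) + 440 = -3*12*(-4) + 440 = -36*(-4) + 440 = 144 + 440 = 584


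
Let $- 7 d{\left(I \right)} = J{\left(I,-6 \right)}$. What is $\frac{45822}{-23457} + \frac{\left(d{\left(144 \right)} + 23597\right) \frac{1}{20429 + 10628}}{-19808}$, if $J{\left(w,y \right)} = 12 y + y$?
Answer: $- \frac{9396398945413}{4810069400864} \approx -1.9535$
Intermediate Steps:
$J{\left(w,y \right)} = 13 y$
$d{\left(I \right)} = \frac{78}{7}$ ($d{\left(I \right)} = - \frac{13 \left(-6\right)}{7} = \left(- \frac{1}{7}\right) \left(-78\right) = \frac{78}{7}$)
$\frac{45822}{-23457} + \frac{\left(d{\left(144 \right)} + 23597\right) \frac{1}{20429 + 10628}}{-19808} = \frac{45822}{-23457} + \frac{\left(\frac{78}{7} + 23597\right) \frac{1}{20429 + 10628}}{-19808} = 45822 \left(- \frac{1}{23457}\right) + \frac{165257}{7 \cdot 31057} \left(- \frac{1}{19808}\right) = - \frac{2182}{1117} + \frac{165257}{7} \cdot \frac{1}{31057} \left(- \frac{1}{19808}\right) = - \frac{2182}{1117} + \frac{165257}{217399} \left(- \frac{1}{19808}\right) = - \frac{2182}{1117} - \frac{165257}{4306239392} = - \frac{9396398945413}{4810069400864}$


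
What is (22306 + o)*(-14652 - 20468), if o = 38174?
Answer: -2124057600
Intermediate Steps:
(22306 + o)*(-14652 - 20468) = (22306 + 38174)*(-14652 - 20468) = 60480*(-35120) = -2124057600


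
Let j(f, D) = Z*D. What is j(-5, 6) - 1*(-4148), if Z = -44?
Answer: 3884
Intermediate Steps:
j(f, D) = -44*D
j(-5, 6) - 1*(-4148) = -44*6 - 1*(-4148) = -264 + 4148 = 3884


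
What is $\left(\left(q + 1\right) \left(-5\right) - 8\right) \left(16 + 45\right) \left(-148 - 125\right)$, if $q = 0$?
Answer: $216489$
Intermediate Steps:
$\left(\left(q + 1\right) \left(-5\right) - 8\right) \left(16 + 45\right) \left(-148 - 125\right) = \left(\left(0 + 1\right) \left(-5\right) - 8\right) \left(16 + 45\right) \left(-148 - 125\right) = \left(1 \left(-5\right) - 8\right) 61 \left(-273\right) = \left(-5 - 8\right) 61 \left(-273\right) = \left(-13\right) 61 \left(-273\right) = \left(-793\right) \left(-273\right) = 216489$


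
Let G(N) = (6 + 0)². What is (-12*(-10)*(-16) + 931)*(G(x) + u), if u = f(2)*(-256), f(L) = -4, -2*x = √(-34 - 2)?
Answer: -1048340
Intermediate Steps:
x = -3*I (x = -√(-34 - 2)/2 = -3*I ≈ -3.0*I)
u = 1024 (u = -4*(-256) = 1024)
G(N) = 36 (G(N) = 6² = 36)
(-12*(-10)*(-16) + 931)*(G(x) + u) = (-12*(-10)*(-16) + 931)*(36 + 1024) = (120*(-16) + 931)*1060 = (-1920 + 931)*1060 = -989*1060 = -1048340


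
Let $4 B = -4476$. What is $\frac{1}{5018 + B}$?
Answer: $\frac{1}{3899} \approx 0.00025648$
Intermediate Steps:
$B = -1119$ ($B = \frac{1}{4} \left(-4476\right) = -1119$)
$\frac{1}{5018 + B} = \frac{1}{5018 - 1119} = \frac{1}{3899}$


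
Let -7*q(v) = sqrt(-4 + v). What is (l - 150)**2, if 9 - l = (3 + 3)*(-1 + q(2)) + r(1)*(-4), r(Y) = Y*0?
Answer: 892953/49 - 1620*I*sqrt(2)/7 ≈ 18224.0 - 327.29*I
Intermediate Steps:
q(v) = -sqrt(-4 + v)/7
r(Y) = 0
l = 15 + 6*I*sqrt(2)/7 (l = 9 - ((3 + 3)*(-1 - sqrt(-4 + 2)/7) + 0*(-4)) = 9 - (6*(-1 - I*sqrt(2)/7) + 0) = 9 - ((-6 - 6*I*sqrt(2)/7) + 0) = 9 - (-6 - 6*I*sqrt(2)/7) = 9 + (6 + 6*I*sqrt(2)/7) = 15 + 6*I*sqrt(2)/7 ≈ 15.0 + 1.2122*I)
(l - 150)**2 = ((15 + 6*I*sqrt(2)/7) - 150)**2 = (-135 + 6*I*sqrt(2)/7)**2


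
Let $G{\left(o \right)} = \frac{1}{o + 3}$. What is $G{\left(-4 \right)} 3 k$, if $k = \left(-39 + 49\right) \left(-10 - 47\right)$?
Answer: $1710$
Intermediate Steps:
$G{\left(o \right)} = \frac{1}{3 + o}$
$k = -570$ ($k = 10 \left(-57\right) = -570$)
$G{\left(-4 \right)} 3 k = \frac{1}{3 - 4} \cdot 3 \left(-570\right) = \frac{1}{-1} \cdot 3 \left(-570\right) = \left(-1\right) 3 \left(-570\right) = \left(-3\right) \left(-570\right) = 1710$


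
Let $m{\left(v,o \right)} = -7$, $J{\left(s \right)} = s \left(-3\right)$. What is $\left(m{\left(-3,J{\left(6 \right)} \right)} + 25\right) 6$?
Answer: $108$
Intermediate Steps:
$J{\left(s \right)} = - 3 s$
$\left(m{\left(-3,J{\left(6 \right)} \right)} + 25\right) 6 = \left(-7 + 25\right) 6 = 18 \cdot 6 = 108$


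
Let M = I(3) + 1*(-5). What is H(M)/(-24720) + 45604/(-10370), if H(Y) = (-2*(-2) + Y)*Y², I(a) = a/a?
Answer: -22802/5185 ≈ -4.3977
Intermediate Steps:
I(a) = 1
M = -4 (M = 1 + 1*(-5) = 1 - 5 = -4)
H(Y) = Y²*(4 + Y) (H(Y) = (4 + Y)*Y² = Y²*(4 + Y))
H(M)/(-24720) + 45604/(-10370) = ((-4)²*(4 - 4))/(-24720) + 45604/(-10370) = (16*0)*(-1/24720) + 45604*(-1/10370) = 0*(-1/24720) - 22802/5185 = 0 - 22802/5185 = -22802/5185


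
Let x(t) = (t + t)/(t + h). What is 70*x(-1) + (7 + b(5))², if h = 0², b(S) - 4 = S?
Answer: 396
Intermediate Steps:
b(S) = 4 + S
h = 0
x(t) = 2 (x(t) = (t + t)/(t + 0) = (2*t)/t = 2)
70*x(-1) + (7 + b(5))² = 70*2 + (7 + (4 + 5))² = 140 + (7 + 9)² = 140 + 16² = 140 + 256 = 396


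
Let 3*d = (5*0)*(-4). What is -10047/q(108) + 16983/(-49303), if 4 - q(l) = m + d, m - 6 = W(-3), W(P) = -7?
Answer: -495432156/246515 ≈ -2009.7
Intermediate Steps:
d = 0 (d = ((5*0)*(-4))/3 = (0*(-4))/3 = (⅓)*0 = 0)
m = -1 (m = 6 - 7 = -1)
q(l) = 5 (q(l) = 4 - (-1 + 0) = 4 - 1*(-1) = 4 + 1 = 5)
-10047/q(108) + 16983/(-49303) = -10047/5 + 16983/(-49303) = -10047*⅕ + 16983*(-1/49303) = -10047/5 - 16983/49303 = -495432156/246515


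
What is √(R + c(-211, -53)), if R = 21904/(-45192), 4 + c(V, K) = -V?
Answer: √6590151645/5649 ≈ 14.371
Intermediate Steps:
c(V, K) = -4 - V
R = -2738/5649 (R = 21904*(-1/45192) = -2738/5649 ≈ -0.48469)
√(R + c(-211, -53)) = √(-2738/5649 + (-4 - 1*(-211))) = √(-2738/5649 + (-4 + 211)) = √(-2738/5649 + 207) = √(1166605/5649) = √6590151645/5649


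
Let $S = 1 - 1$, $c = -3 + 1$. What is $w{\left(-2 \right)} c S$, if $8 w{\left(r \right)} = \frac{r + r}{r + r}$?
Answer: $0$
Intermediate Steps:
$w{\left(r \right)} = \frac{1}{8}$ ($w{\left(r \right)} = \frac{\left(r + r\right) \frac{1}{r + r}}{8} = \frac{2 r \frac{1}{2 r}}{8} = \frac{1}{8} \cdot 1 = \frac{1}{8}$)
$c = -2$
$S = 0$ ($S = 1 - 1 = 0$)
$w{\left(-2 \right)} c S = \frac{1}{8} \left(-2\right) 0 = \left(- \frac{1}{4}\right) 0 = 0$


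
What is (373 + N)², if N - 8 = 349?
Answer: 532900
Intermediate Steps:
N = 357 (N = 8 + 349 = 357)
(373 + N)² = (373 + 357)² = 730² = 532900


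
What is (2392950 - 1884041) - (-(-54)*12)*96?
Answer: 446701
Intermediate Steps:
(2392950 - 1884041) - (-(-54)*12)*96 = 508909 - (-54*(-12))*96 = 508909 - 648*96 = 508909 - 1*62208 = 508909 - 62208 = 446701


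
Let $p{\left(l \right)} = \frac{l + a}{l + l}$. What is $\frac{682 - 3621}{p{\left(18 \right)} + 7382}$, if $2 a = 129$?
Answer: $- \frac{70536}{177223} \approx -0.39801$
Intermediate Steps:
$a = \frac{129}{2}$ ($a = \frac{1}{2} \cdot 129 = \frac{129}{2} \approx 64.5$)
$p{\left(l \right)} = \frac{\frac{129}{2} + l}{2 l}$ ($p{\left(l \right)} = \frac{l + \frac{129}{2}}{l + l} = \frac{\frac{129}{2} + l}{2 l}$)
$\frac{682 - 3621}{p{\left(18 \right)} + 7382} = \frac{682 - 3621}{\frac{129 + 2 \cdot 18}{4 \cdot 18} + 7382} = - \frac{2939}{\frac{1}{4} \cdot \frac{1}{18} \left(129 + 36\right) + 7382} = - \frac{2939}{\frac{1}{4} \cdot \frac{1}{18} \cdot 165 + 7382} = - \frac{2939}{\frac{55}{24} + 7382} = - \frac{2939}{\frac{177223}{24}} = \left(-2939\right) \frac{24}{177223} = - \frac{70536}{177223}$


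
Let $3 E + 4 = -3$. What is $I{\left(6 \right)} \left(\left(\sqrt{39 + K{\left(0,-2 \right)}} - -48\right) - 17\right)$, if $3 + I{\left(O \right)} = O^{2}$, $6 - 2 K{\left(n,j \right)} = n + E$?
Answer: $1023 + \frac{11 \sqrt{1554}}{2} \approx 1239.8$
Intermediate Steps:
$E = - \frac{7}{3}$ ($E = - \frac{4}{3} + \frac{1}{3} \left(-3\right) = - \frac{4}{3} - 1 = - \frac{7}{3} \approx -2.3333$)
$K{\left(n,j \right)} = \frac{25}{6} - \frac{n}{2}$ ($K{\left(n,j \right)} = 3 - \frac{n - \frac{7}{3}}{2} = 3 - \frac{- \frac{7}{3} + n}{2} = 3 - \left(- \frac{7}{6} + \frac{n}{2}\right) = \frac{25}{6} - \frac{n}{2}$)
$I{\left(O \right)} = -3 + O^{2}$
$I{\left(6 \right)} \left(\left(\sqrt{39 + K{\left(0,-2 \right)}} - -48\right) - 17\right) = \left(-3 + 6^{2}\right) \left(\left(\sqrt{39 + \left(\frac{25}{6} - 0\right)} - -48\right) - 17\right) = \left(-3 + 36\right) \left(\left(\sqrt{39 + \left(\frac{25}{6} + 0\right)} + 48\right) - 17\right) = 33 \left(\left(\sqrt{39 + \frac{25}{6}} + 48\right) - 17\right) = 33 \left(\left(\sqrt{\frac{259}{6}} + 48\right) - 17\right) = 33 \left(\left(\frac{\sqrt{1554}}{6} + 48\right) - 17\right) = 33 \left(\left(48 + \frac{\sqrt{1554}}{6}\right) - 17\right) = 33 \left(31 + \frac{\sqrt{1554}}{6}\right) = 1023 + \frac{11 \sqrt{1554}}{2}$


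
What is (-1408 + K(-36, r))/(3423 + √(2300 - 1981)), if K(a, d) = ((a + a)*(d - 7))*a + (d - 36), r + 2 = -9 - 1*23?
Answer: -36882825/1171661 + 10775*√319/1171661 ≈ -31.315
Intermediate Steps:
r = -34 (r = -2 + (-9 - 1*23) = -2 + (-9 - 23) = -2 - 32 = -34)
K(a, d) = -36 + d + 2*a²*(-7 + d) (K(a, d) = ((2*a)*(-7 + d))*a + (-36 + d) = (2*a*(-7 + d))*a + (-36 + d) = 2*a²*(-7 + d) + (-36 + d) = -36 + d + 2*a²*(-7 + d))
(-1408 + K(-36, r))/(3423 + √(2300 - 1981)) = (-1408 + (-36 - 34 - 14*(-36)² + 2*(-34)*(-36)²))/(3423 + √(2300 - 1981)) = (-1408 + (-36 - 34 - 14*1296 + 2*(-34)*1296))/(3423 + √319) = (-1408 + (-36 - 34 - 18144 - 88128))/(3423 + √319) = (-1408 - 106342)/(3423 + √319) = -107750/(3423 + √319)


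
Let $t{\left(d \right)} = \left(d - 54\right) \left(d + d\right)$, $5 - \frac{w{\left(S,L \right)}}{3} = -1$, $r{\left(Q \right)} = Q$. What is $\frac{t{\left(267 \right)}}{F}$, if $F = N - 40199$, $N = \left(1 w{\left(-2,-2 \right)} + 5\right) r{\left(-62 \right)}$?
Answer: $- \frac{12638}{4625} \approx -2.7325$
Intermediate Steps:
$w{\left(S,L \right)} = 18$ ($w{\left(S,L \right)} = 15 - -3 = 15 + 3 = 18$)
$t{\left(d \right)} = 2 d \left(-54 + d\right)$ ($t{\left(d \right)} = \left(-54 + d\right) 2 d = 2 d \left(-54 + d\right)$)
$N = -1426$ ($N = \left(1 \cdot 18 + 5\right) \left(-62\right) = \left(18 + 5\right) \left(-62\right) = 23 \left(-62\right) = -1426$)
$F = -41625$ ($F = -1426 - 40199 = -41625$)
$\frac{t{\left(267 \right)}}{F} = \frac{2 \cdot 267 \left(-54 + 267\right)}{-41625} = 2 \cdot 267 \cdot 213 \left(- \frac{1}{41625}\right) = 113742 \left(- \frac{1}{41625}\right) = - \frac{12638}{4625}$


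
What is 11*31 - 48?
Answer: 293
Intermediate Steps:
11*31 - 48 = 341 - 48 = 293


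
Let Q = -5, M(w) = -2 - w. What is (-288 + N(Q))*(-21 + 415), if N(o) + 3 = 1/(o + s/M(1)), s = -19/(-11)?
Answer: -10554669/92 ≈ -1.1472e+5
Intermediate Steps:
s = 19/11 (s = -19*(-1/11) = 19/11 ≈ 1.7273)
N(o) = -3 + 1/(-19/33 + o) (N(o) = -3 + 1/(o + 19/(11*(-2 - 1*1))) = -3 + 1/(o + 19/(11*(-2 - 1))) = -3 + 1/(o + (19/11)/(-3)) = -3 + 1/(o + (19/11)*(-⅓)) = -3 + 1/(o - 19/33) = -3 + 1/(-19/33 + o))
(-288 + N(Q))*(-21 + 415) = (-288 + 9*(10 - 11*(-5))/(-19 + 33*(-5)))*(-21 + 415) = (-288 + 9*(10 + 55)/(-19 - 165))*394 = (-288 + 9*65/(-184))*394 = (-288 + 9*(-1/184)*65)*394 = (-288 - 585/184)*394 = -53577/184*394 = -10554669/92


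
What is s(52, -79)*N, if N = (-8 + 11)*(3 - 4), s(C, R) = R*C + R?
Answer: 12561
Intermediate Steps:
s(C, R) = R + C*R (s(C, R) = C*R + R = R + C*R)
N = -3 (N = 3*(-1) = -3)
s(52, -79)*N = -79*(1 + 52)*(-3) = -79*53*(-3) = -4187*(-3) = 12561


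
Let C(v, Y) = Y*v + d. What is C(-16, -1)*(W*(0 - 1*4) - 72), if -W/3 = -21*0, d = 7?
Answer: -1656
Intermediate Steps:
C(v, Y) = 7 + Y*v (C(v, Y) = Y*v + 7 = 7 + Y*v)
W = 0 (W = -(-63)*0 = -3*0 = 0)
C(-16, -1)*(W*(0 - 1*4) - 72) = (7 - 1*(-16))*(0*(0 - 1*4) - 72) = (7 + 16)*(0*(0 - 4) - 72) = 23*(0*(-4) - 72) = 23*(0 - 72) = 23*(-72) = -1656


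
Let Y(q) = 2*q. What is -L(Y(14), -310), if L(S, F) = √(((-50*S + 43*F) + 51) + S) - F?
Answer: -310 - 7*I*√299 ≈ -310.0 - 121.04*I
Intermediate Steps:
L(S, F) = √(51 - 49*S + 43*F) - F (L(S, F) = √((51 - 50*S + 43*F) + S) - F = √(51 - 49*S + 43*F) - F)
-L(Y(14), -310) = -(√(51 - 98*14 + 43*(-310)) - 1*(-310)) = -(√(51 - 49*28 - 13330) + 310) = -(√(51 - 1372 - 13330) + 310) = -(√(-14651) + 310) = -(7*I*√299 + 310) = -(310 + 7*I*√299) = -310 - 7*I*√299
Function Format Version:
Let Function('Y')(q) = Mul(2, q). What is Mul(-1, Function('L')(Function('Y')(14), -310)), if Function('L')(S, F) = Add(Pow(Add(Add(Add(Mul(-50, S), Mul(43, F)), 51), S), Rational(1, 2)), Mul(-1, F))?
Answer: Add(-310, Mul(-7, I, Pow(299, Rational(1, 2)))) ≈ Add(-310.00, Mul(-121.04, I))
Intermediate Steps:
Function('L')(S, F) = Add(Pow(Add(51, Mul(-49, S), Mul(43, F)), Rational(1, 2)), Mul(-1, F)) (Function('L')(S, F) = Add(Pow(Add(Add(51, Mul(-50, S), Mul(43, F)), S), Rational(1, 2)), Mul(-1, F)) = Add(Pow(Add(51, Mul(-49, S), Mul(43, F)), Rational(1, 2)), Mul(-1, F)))
Mul(-1, Function('L')(Function('Y')(14), -310)) = Mul(-1, Add(Pow(Add(51, Mul(-49, Mul(2, 14)), Mul(43, -310)), Rational(1, 2)), Mul(-1, -310))) = Mul(-1, Add(Pow(Add(51, Mul(-49, 28), -13330), Rational(1, 2)), 310)) = Mul(-1, Add(Pow(Add(51, -1372, -13330), Rational(1, 2)), 310)) = Mul(-1, Add(Pow(-14651, Rational(1, 2)), 310)) = Mul(-1, Add(Mul(7, I, Pow(299, Rational(1, 2))), 310)) = Mul(-1, Add(310, Mul(7, I, Pow(299, Rational(1, 2))))) = Add(-310, Mul(-7, I, Pow(299, Rational(1, 2))))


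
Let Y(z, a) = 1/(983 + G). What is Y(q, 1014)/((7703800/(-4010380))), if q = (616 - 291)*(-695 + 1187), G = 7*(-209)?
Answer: 200519/184891200 ≈ 0.0010845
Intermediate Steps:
G = -1463
q = 159900 (q = 325*492 = 159900)
Y(z, a) = -1/480 (Y(z, a) = 1/(983 - 1463) = 1/(-480) = -1/480)
Y(q, 1014)/((7703800/(-4010380))) = -1/(480*(7703800/(-4010380))) = -1/(480*(7703800*(-1/4010380))) = -1/(480*(-385190/200519)) = -1/480*(-200519/385190) = 200519/184891200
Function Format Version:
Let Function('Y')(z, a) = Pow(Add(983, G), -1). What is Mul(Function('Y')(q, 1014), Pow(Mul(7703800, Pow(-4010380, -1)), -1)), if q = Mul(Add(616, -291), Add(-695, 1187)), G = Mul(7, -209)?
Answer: Rational(200519, 184891200) ≈ 0.0010845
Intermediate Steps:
G = -1463
q = 159900 (q = Mul(325, 492) = 159900)
Function('Y')(z, a) = Rational(-1, 480) (Function('Y')(z, a) = Pow(Add(983, -1463), -1) = Pow(-480, -1) = Rational(-1, 480))
Mul(Function('Y')(q, 1014), Pow(Mul(7703800, Pow(-4010380, -1)), -1)) = Mul(Rational(-1, 480), Pow(Mul(7703800, Pow(-4010380, -1)), -1)) = Mul(Rational(-1, 480), Pow(Mul(7703800, Rational(-1, 4010380)), -1)) = Mul(Rational(-1, 480), Pow(Rational(-385190, 200519), -1)) = Mul(Rational(-1, 480), Rational(-200519, 385190)) = Rational(200519, 184891200)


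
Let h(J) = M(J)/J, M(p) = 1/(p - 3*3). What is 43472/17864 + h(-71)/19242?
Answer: 53991512843/22186795680 ≈ 2.4335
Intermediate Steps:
M(p) = 1/(-9 + p) (M(p) = 1/(p - 9) = 1/(-9 + p))
h(J) = 1/(J*(-9 + J)) (h(J) = 1/((-9 + J)*J) = 1/(J*(-9 + J)))
43472/17864 + h(-71)/19242 = 43472/17864 + (1/((-71)*(-9 - 71)))/19242 = 43472*(1/17864) - 1/71/(-80)*(1/19242) = 494/203 - 1/71*(-1/80)*(1/19242) = 494/203 + (1/5680)*(1/19242) = 494/203 + 1/109294560 = 53991512843/22186795680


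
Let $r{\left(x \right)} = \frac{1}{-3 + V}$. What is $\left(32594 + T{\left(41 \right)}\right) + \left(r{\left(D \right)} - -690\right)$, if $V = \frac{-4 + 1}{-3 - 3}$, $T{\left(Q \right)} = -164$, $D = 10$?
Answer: $\frac{165598}{5} \approx 33120.0$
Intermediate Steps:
$V = \frac{1}{2}$ ($V = - \frac{3}{-6} = \left(-3\right) \left(- \frac{1}{6}\right) = \frac{1}{2} \approx 0.5$)
$r{\left(x \right)} = - \frac{2}{5}$ ($r{\left(x \right)} = \frac{1}{-3 + \frac{1}{2}} = \frac{1}{- \frac{5}{2}} = - \frac{2}{5}$)
$\left(32594 + T{\left(41 \right)}\right) + \left(r{\left(D \right)} - -690\right) = \left(32594 - 164\right) - - \frac{3448}{5} = 32430 + \left(- \frac{2}{5} + 690\right) = 32430 + \frac{3448}{5} = \frac{165598}{5}$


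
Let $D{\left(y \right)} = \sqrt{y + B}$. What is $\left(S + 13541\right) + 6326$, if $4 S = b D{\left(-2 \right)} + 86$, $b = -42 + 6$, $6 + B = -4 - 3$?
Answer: $\frac{39777}{2} - 9 i \sqrt{15} \approx 19889.0 - 34.857 i$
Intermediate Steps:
$B = -13$ ($B = -6 - 7 = -13$)
$b = -36$
$D{\left(y \right)} = \sqrt{-13 + y}$ ($D{\left(y \right)} = \sqrt{y - 13} = \sqrt{-13 + y}$)
$S = \frac{43}{2} - 9 i \sqrt{15}$ ($S = \frac{- 36 \sqrt{-13 - 2} + 86}{4} = \frac{- 36 \sqrt{-15} + 86}{4} = \frac{- 36 i \sqrt{15} + 86}{4} = \frac{86 - 36 i \sqrt{15}}{4} = \frac{43}{2} - 9 i \sqrt{15} \approx 21.5 - 34.857 i$)
$\left(S + 13541\right) + 6326 = \left(\left(\frac{43}{2} - 9 i \sqrt{15}\right) + 13541\right) + 6326 = \left(\frac{27125}{2} - 9 i \sqrt{15}\right) + 6326 = \frac{39777}{2} - 9 i \sqrt{15}$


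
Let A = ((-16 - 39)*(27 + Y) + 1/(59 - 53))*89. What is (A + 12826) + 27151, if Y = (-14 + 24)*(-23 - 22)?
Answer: 12663461/6 ≈ 2.1106e+6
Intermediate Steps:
Y = -450 (Y = 10*(-45) = -450)
A = 12423599/6 (A = ((-16 - 39)*(27 - 450) + 1/(59 - 53))*89 = (-55*(-423) + 1/6)*89 = (23265 + ⅙)*89 = (139591/6)*89 = 12423599/6 ≈ 2.0706e+6)
(A + 12826) + 27151 = (12423599/6 + 12826) + 27151 = 12500555/6 + 27151 = 12663461/6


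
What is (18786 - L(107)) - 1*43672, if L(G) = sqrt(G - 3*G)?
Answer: -24886 - I*sqrt(214) ≈ -24886.0 - 14.629*I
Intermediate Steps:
L(G) = sqrt(2)*sqrt(-G) (L(G) = sqrt(-2*G) = sqrt(2)*sqrt(-G))
(18786 - L(107)) - 1*43672 = (18786 - sqrt(2)*sqrt(-1*107)) - 1*43672 = (18786 - sqrt(2)*sqrt(-107)) - 43672 = (18786 - sqrt(2)*I*sqrt(107)) - 43672 = (18786 - I*sqrt(214)) - 43672 = -24886 - I*sqrt(214)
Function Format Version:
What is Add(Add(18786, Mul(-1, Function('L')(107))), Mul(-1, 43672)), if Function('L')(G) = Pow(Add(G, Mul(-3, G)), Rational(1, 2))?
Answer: Add(-24886, Mul(-1, I, Pow(214, Rational(1, 2)))) ≈ Add(-24886., Mul(-14.629, I))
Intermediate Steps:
Function('L')(G) = Mul(Pow(2, Rational(1, 2)), Pow(Mul(-1, G), Rational(1, 2))) (Function('L')(G) = Pow(Mul(-2, G), Rational(1, 2)) = Mul(Pow(2, Rational(1, 2)), Pow(Mul(-1, G), Rational(1, 2))))
Add(Add(18786, Mul(-1, Function('L')(107))), Mul(-1, 43672)) = Add(Add(18786, Mul(-1, Mul(Pow(2, Rational(1, 2)), Pow(Mul(-1, 107), Rational(1, 2))))), Mul(-1, 43672)) = Add(Add(18786, Mul(-1, Mul(Pow(2, Rational(1, 2)), Pow(-107, Rational(1, 2))))), -43672) = Add(Add(18786, Mul(-1, Mul(Pow(2, Rational(1, 2)), Mul(I, Pow(107, Rational(1, 2)))))), -43672) = Add(Add(18786, Mul(-1, Mul(I, Pow(214, Rational(1, 2))))), -43672) = Add(Add(18786, Mul(-1, I, Pow(214, Rational(1, 2)))), -43672) = Add(-24886, Mul(-1, I, Pow(214, Rational(1, 2))))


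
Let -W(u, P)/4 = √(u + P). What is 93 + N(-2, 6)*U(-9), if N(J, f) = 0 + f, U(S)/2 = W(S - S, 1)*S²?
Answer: -3795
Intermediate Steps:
W(u, P) = -4*√(P + u) (W(u, P) = -4*√(u + P) = -4*√(P + u))
U(S) = -8*S² (U(S) = 2*((-4*√(1 + (S - S)))*S²) = 2*((-4*√(1 + 0))*S²) = 2*((-4*√1)*S²) = 2*((-4*1)*S²) = 2*(-4*S²) = -8*S²)
N(J, f) = f
93 + N(-2, 6)*U(-9) = 93 + 6*(-8*(-9)²) = 93 + 6*(-8*81) = 93 + 6*(-648) = 93 - 3888 = -3795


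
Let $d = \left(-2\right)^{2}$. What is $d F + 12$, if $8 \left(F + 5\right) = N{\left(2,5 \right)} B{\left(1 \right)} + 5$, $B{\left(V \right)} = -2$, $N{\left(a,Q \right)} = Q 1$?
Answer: $- \frac{21}{2} \approx -10.5$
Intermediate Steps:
$N{\left(a,Q \right)} = Q$
$d = 4$
$F = - \frac{45}{8}$ ($F = -5 + \frac{5 \left(-2\right) + 5}{8} = -5 + \frac{-10 + 5}{8} = -5 + \frac{1}{8} \left(-5\right) = -5 - \frac{5}{8} = - \frac{45}{8} \approx -5.625$)
$d F + 12 = 4 \left(- \frac{45}{8}\right) + 12 = - \frac{45}{2} + 12 = - \frac{21}{2}$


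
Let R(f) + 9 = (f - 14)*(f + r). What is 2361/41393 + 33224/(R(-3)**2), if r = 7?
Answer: 126294491/22310827 ≈ 5.6607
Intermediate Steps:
R(f) = -9 + (-14 + f)*(7 + f) (R(f) = -9 + (f - 14)*(f + 7) = -9 + (-14 + f)*(7 + f))
2361/41393 + 33224/(R(-3)**2) = 2361/41393 + 33224/((-107 + (-3)**2 - 7*(-3))**2) = 2361*(1/41393) + 33224/((-107 + 9 + 21)**2) = 2361/41393 + 33224/((-77)**2) = 2361/41393 + 33224/5929 = 126294491/22310827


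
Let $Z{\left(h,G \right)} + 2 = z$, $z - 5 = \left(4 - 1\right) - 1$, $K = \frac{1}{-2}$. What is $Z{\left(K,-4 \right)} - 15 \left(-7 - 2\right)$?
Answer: $140$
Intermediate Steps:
$K = - \frac{1}{2} \approx -0.5$
$z = 7$ ($z = 5 + \left(\left(4 - 1\right) - 1\right) = 5 + \left(3 - 1\right) = 5 + 2 = 7$)
$Z{\left(h,G \right)} = 5$ ($Z{\left(h,G \right)} = -2 + 7 = 5$)
$Z{\left(K,-4 \right)} - 15 \left(-7 - 2\right) = 5 - 15 \left(-7 - 2\right) = 5 - -135 = 5 + 135 = 140$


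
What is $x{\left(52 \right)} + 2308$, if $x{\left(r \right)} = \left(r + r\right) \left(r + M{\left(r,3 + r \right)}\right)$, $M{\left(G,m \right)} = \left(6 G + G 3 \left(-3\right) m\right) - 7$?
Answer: $-2637524$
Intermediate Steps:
$M{\left(G,m \right)} = -7 + 6 G - 9 G m$ ($M{\left(G,m \right)} = \left(6 G + 3 G \left(-3\right) m\right) - 7 = \left(6 G + - 9 G m\right) - 7 = \left(6 G - 9 G m\right) - 7 = -7 + 6 G - 9 G m$)
$x{\left(r \right)} = 2 r \left(-7 + 7 r - 9 r \left(3 + r\right)\right)$ ($x{\left(r \right)} = \left(r + r\right) \left(r - \left(7 - 6 r + 9 r \left(3 + r\right)\right)\right) = 2 r \left(-7 + 7 r - 9 r \left(3 + r\right)\right)$)
$x{\left(52 \right)} + 2308 = 2 \cdot 52 \left(-7 - 1040 - 9 \cdot 52^{2}\right) + 2308 = 2 \cdot 52 \left(-7 - 1040 - 24336\right) + 2308 = 2 \cdot 52 \left(-25383\right) + 2308 = -2639832 + 2308 = -2637524$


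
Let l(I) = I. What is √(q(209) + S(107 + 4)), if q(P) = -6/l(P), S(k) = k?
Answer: 3*√538593/209 ≈ 10.534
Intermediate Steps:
q(P) = -6/P
√(q(209) + S(107 + 4)) = √(-6/209 + (107 + 4)) = √(-6*1/209 + 111) = √(-6/209 + 111) = √(23193/209) = 3*√538593/209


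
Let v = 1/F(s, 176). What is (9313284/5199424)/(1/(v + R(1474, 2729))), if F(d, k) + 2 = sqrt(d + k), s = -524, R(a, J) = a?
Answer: 604020018783/228774656 - 2328321*I*sqrt(87)/228774656 ≈ 2640.2 - 0.094928*I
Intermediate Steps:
F(d, k) = -2 + sqrt(d + k)
v = 1/(-2 + 2*I*sqrt(87)) (v = 1/(-2 + sqrt(-524 + 176)) = 1/(-2 + sqrt(-348)) = 1/(-2 + 2*I*sqrt(87)) ≈ -0.0056818 - 0.052996*I)
(9313284/5199424)/(1/(v + R(1474, 2729))) = (9313284/5199424)/(1/((-1/176 - I*sqrt(87)/176) + 1474)) = (9313284*(1/5199424))/(1/(259423/176 - I*sqrt(87)/176)) = 2328321*(259423/176 - I*sqrt(87)/176)/1299856 = 604020018783/228774656 - 2328321*I*sqrt(87)/228774656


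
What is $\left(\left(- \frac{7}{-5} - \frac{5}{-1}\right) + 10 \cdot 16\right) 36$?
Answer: $\frac{29952}{5} \approx 5990.4$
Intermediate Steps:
$\left(\left(- \frac{7}{-5} - \frac{5}{-1}\right) + 10 \cdot 16\right) 36 = \left(\left(\left(-7\right) \left(- \frac{1}{5}\right) - -5\right) + 160\right) 36 = \left(\left(\frac{7}{5} + 5\right) + 160\right) 36 = \left(\frac{32}{5} + 160\right) 36 = \frac{832}{5} \cdot 36 = \frac{29952}{5}$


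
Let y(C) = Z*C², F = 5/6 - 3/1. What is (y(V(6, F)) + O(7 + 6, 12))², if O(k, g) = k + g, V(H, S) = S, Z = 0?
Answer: 625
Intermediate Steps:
F = -13/6 (F = 5*(⅙) - 3*1 = ⅚ - 3 = -13/6 ≈ -2.1667)
y(C) = 0 (y(C) = 0*C² = 0)
O(k, g) = g + k
(y(V(6, F)) + O(7 + 6, 12))² = (0 + (12 + (7 + 6)))² = (0 + (12 + 13))² = (0 + 25)² = 25² = 625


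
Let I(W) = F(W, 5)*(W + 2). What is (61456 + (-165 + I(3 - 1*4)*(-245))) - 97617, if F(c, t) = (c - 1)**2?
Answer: -37306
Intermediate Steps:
F(c, t) = (-1 + c)**2
I(W) = (-1 + W)**2*(2 + W) (I(W) = (-1 + W)**2*(W + 2) = (-1 + W)**2*(2 + W))
(61456 + (-165 + I(3 - 1*4)*(-245))) - 97617 = (61456 + (-165 + ((-1 + (3 - 1*4))**2*(2 + (3 - 1*4)))*(-245))) - 97617 = (61456 + (-165 + ((-1 + (3 - 4))**2*(2 + (3 - 4)))*(-245))) - 97617 = (61456 + (-165 + ((-1 - 1)**2*(2 - 1))*(-245))) - 97617 = (61456 + (-165 + ((-2)**2*1)*(-245))) - 97617 = (61456 + (-165 + (4*1)*(-245))) - 97617 = (61456 + (-165 + 4*(-245))) - 97617 = (61456 + (-165 - 980)) - 97617 = (61456 - 1145) - 97617 = 60311 - 97617 = -37306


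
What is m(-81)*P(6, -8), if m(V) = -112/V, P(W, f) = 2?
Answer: 224/81 ≈ 2.7654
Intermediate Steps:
m(-81)*P(6, -8) = -112/(-81)*2 = -112*(-1/81)*2 = (112/81)*2 = 224/81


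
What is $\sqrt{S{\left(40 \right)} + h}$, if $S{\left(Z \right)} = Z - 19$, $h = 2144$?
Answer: $\sqrt{2165} \approx 46.53$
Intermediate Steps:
$S{\left(Z \right)} = -19 + Z$ ($S{\left(Z \right)} = Z - 19 = -19 + Z$)
$\sqrt{S{\left(40 \right)} + h} = \sqrt{\left(-19 + 40\right) + 2144} = \sqrt{21 + 2144} = \sqrt{2165}$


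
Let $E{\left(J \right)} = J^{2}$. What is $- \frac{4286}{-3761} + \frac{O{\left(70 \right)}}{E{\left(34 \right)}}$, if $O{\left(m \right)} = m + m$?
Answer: $\frac{1370289}{1086929} \approx 1.2607$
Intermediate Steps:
$O{\left(m \right)} = 2 m$
$- \frac{4286}{-3761} + \frac{O{\left(70 \right)}}{E{\left(34 \right)}} = - \frac{4286}{-3761} + \frac{2 \cdot 70}{34^{2}} = \left(-4286\right) \left(- \frac{1}{3761}\right) + \frac{140}{1156} = \frac{4286}{3761} + 140 \cdot \frac{1}{1156} = \frac{4286}{3761} + \frac{35}{289} = \frac{1370289}{1086929}$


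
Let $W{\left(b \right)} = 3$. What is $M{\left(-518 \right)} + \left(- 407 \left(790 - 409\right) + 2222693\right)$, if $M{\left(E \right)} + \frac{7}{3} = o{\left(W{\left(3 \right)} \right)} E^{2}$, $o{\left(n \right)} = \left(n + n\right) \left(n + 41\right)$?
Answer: $\frac{218715479}{3} \approx 7.2905 \cdot 10^{7}$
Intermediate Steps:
$o{\left(n \right)} = 2 n \left(41 + n\right)$
$M{\left(E \right)} = - \frac{7}{3} + 264 E^{2}$ ($M{\left(E \right)} = - \frac{7}{3} + 2 \cdot 3 \left(41 + 3\right) E^{2} = - \frac{7}{3} + 2 \cdot 3 \cdot 44 E^{2} = - \frac{7}{3} + 264 E^{2}$)
$M{\left(-518 \right)} + \left(- 407 \left(790 - 409\right) + 2222693\right) = \left(- \frac{7}{3} + 264 \left(-518\right)^{2}\right) + \left(- 407 \left(790 - 409\right) + 2222693\right) = \left(- \frac{7}{3} + 264 \cdot 268324\right) + \left(\left(-407\right) 381 + 2222693\right) = \left(- \frac{7}{3} + 70837536\right) + \left(-155067 + 2222693\right) = \frac{212512601}{3} + 2067626 = \frac{218715479}{3}$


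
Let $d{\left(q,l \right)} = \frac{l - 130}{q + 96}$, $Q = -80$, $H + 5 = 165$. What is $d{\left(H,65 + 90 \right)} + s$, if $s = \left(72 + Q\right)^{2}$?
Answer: $\frac{16409}{256} \approx 64.098$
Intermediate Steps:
$H = 160$ ($H = -5 + 165 = 160$)
$d{\left(q,l \right)} = \frac{-130 + l}{96 + q}$
$s = 64$ ($s = \left(72 - 80\right)^{2} = \left(-8\right)^{2} = 64$)
$d{\left(H,65 + 90 \right)} + s = \frac{-130 + \left(65 + 90\right)}{96 + 160} + 64 = \frac{-130 + 155}{256} + 64 = \frac{1}{256} \cdot 25 + 64 = \frac{25}{256} + 64 = \frac{16409}{256}$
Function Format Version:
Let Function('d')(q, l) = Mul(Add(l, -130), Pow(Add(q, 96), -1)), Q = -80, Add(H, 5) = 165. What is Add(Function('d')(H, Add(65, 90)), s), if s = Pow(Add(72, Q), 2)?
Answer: Rational(16409, 256) ≈ 64.098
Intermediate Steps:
H = 160 (H = Add(-5, 165) = 160)
Function('d')(q, l) = Mul(Pow(Add(96, q), -1), Add(-130, l)) (Function('d')(q, l) = Mul(Add(-130, l), Pow(Add(96, q), -1)) = Mul(Pow(Add(96, q), -1), Add(-130, l)))
s = 64 (s = Pow(Add(72, -80), 2) = Pow(-8, 2) = 64)
Add(Function('d')(H, Add(65, 90)), s) = Add(Mul(Pow(Add(96, 160), -1), Add(-130, Add(65, 90))), 64) = Add(Mul(Pow(256, -1), Add(-130, 155)), 64) = Add(Mul(Rational(1, 256), 25), 64) = Add(Rational(25, 256), 64) = Rational(16409, 256)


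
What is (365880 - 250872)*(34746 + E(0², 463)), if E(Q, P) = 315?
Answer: 4032295488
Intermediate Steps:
(365880 - 250872)*(34746 + E(0², 463)) = (365880 - 250872)*(34746 + 315) = 115008*35061 = 4032295488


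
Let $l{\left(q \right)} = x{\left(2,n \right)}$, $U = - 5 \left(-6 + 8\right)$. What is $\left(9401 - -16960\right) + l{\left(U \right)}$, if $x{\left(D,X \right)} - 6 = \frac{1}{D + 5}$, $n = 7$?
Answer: $\frac{184570}{7} \approx 26367.0$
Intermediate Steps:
$U = -10$ ($U = \left(-5\right) 2 = -10$)
$x{\left(D,X \right)} = 6 + \frac{1}{5 + D}$ ($x{\left(D,X \right)} = 6 + \frac{1}{D + 5} = 6 + \frac{1}{5 + D}$)
$l{\left(q \right)} = \frac{43}{7}$ ($l{\left(q \right)} = \frac{31 + 6 \cdot 2}{5 + 2} = \frac{31 + 12}{7} = \frac{1}{7} \cdot 43 = \frac{43}{7}$)
$\left(9401 - -16960\right) + l{\left(U \right)} = \left(9401 - -16960\right) + \frac{43}{7} = \left(9401 + 16960\right) + \frac{43}{7} = 26361 + \frac{43}{7} = \frac{184570}{7}$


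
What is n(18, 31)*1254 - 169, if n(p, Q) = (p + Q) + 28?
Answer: 96389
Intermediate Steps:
n(p, Q) = 28 + Q + p (n(p, Q) = (Q + p) + 28 = 28 + Q + p)
n(18, 31)*1254 - 169 = (28 + 31 + 18)*1254 - 169 = 77*1254 - 169 = 96558 - 169 = 96389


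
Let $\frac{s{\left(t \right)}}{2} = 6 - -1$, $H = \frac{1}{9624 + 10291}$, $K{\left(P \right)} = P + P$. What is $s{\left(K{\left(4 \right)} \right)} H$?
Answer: $\frac{2}{2845} \approx 0.00070299$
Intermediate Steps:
$K{\left(P \right)} = 2 P$
$H = \frac{1}{19915} \approx 5.0213 \cdot 10^{-5}$
$s{\left(t \right)} = 14$ ($s{\left(t \right)} = 2 \left(6 - -1\right) = 2 \left(6 + 1\right) = 2 \cdot 7 = 14$)
$s{\left(K{\left(4 \right)} \right)} H = 14 \cdot \frac{1}{19915} = \frac{2}{2845}$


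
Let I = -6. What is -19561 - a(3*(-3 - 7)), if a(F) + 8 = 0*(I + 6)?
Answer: -19553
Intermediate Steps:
a(F) = -8 (a(F) = -8 + 0*(-6 + 6) = -8 + 0*0 = -8 + 0 = -8)
-19561 - a(3*(-3 - 7)) = -19561 - 1*(-8) = -19561 + 8 = -19553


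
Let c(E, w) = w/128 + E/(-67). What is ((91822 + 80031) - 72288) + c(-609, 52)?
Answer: 213487719/2144 ≈ 99575.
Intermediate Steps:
c(E, w) = -E/67 + w/128 (c(E, w) = w*(1/128) + E*(-1/67) = w/128 - E/67 = -E/67 + w/128)
((91822 + 80031) - 72288) + c(-609, 52) = ((91822 + 80031) - 72288) + (-1/67*(-609) + (1/128)*52) = (171853 - 72288) + (609/67 + 13/32) = 99565 + 20359/2144 = 213487719/2144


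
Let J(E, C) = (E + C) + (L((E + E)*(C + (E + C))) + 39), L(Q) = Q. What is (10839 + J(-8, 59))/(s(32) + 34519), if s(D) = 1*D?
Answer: 9169/34551 ≈ 0.26538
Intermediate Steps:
s(D) = D
J(E, C) = 39 + C + E + 2*E*(E + 2*C) (J(E, C) = (E + C) + ((E + E)*(C + (E + C)) + 39) = (C + E) + ((2*E)*(C + (C + E)) + 39) = (C + E) + ((2*E)*(E + 2*C) + 39) = (C + E) + (2*E*(E + 2*C) + 39) = (C + E) + (39 + 2*E*(E + 2*C)) = 39 + C + E + 2*E*(E + 2*C))
(10839 + J(-8, 59))/(s(32) + 34519) = (10839 + (39 + 59 - 8 + 2*(-8)*(-8 + 2*59)))/(32 + 34519) = (10839 + (39 + 59 - 8 + 2*(-8)*(-8 + 118)))/34551 = (10839 + (39 + 59 - 8 + 2*(-8)*110))*(1/34551) = (10839 + (39 + 59 - 8 - 1760))*(1/34551) = (10839 - 1670)*(1/34551) = 9169*(1/34551) = 9169/34551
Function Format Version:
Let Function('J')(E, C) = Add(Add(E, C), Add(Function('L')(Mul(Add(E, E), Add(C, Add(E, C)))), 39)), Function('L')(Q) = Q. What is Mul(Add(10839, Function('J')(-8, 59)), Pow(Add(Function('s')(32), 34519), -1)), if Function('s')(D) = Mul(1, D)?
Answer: Rational(9169, 34551) ≈ 0.26538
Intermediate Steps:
Function('s')(D) = D
Function('J')(E, C) = Add(39, C, E, Mul(2, E, Add(E, Mul(2, C)))) (Function('J')(E, C) = Add(Add(E, C), Add(Mul(Add(E, E), Add(C, Add(E, C))), 39)) = Add(Add(C, E), Add(Mul(Mul(2, E), Add(C, Add(C, E))), 39)) = Add(Add(C, E), Add(Mul(Mul(2, E), Add(E, Mul(2, C))), 39)) = Add(Add(C, E), Add(Mul(2, E, Add(E, Mul(2, C))), 39)) = Add(Add(C, E), Add(39, Mul(2, E, Add(E, Mul(2, C))))) = Add(39, C, E, Mul(2, E, Add(E, Mul(2, C)))))
Mul(Add(10839, Function('J')(-8, 59)), Pow(Add(Function('s')(32), 34519), -1)) = Mul(Add(10839, Add(39, 59, -8, Mul(2, -8, Add(-8, Mul(2, 59))))), Pow(Add(32, 34519), -1)) = Mul(Add(10839, Add(39, 59, -8, Mul(2, -8, Add(-8, 118)))), Pow(34551, -1)) = Mul(Add(10839, Add(39, 59, -8, Mul(2, -8, 110))), Rational(1, 34551)) = Mul(Add(10839, Add(39, 59, -8, -1760)), Rational(1, 34551)) = Mul(Add(10839, -1670), Rational(1, 34551)) = Mul(9169, Rational(1, 34551)) = Rational(9169, 34551)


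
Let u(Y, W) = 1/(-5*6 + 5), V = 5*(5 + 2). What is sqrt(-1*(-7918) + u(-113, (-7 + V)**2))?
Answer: sqrt(197949)/5 ≈ 88.983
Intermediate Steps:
V = 35 (V = 5*7 = 35)
u(Y, W) = -1/25 (u(Y, W) = 1/(-30 + 5) = 1/(-25) = -1/25)
sqrt(-1*(-7918) + u(-113, (-7 + V)**2)) = sqrt(-1*(-7918) - 1/25) = sqrt(7918 - 1/25) = sqrt(197949/25) = sqrt(197949)/5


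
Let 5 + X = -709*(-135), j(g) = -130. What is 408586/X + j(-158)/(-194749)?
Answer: 39792078607/9319713395 ≈ 4.2697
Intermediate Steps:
X = 95710 (X = -5 - 709*(-135) = -5 + 95715 = 95710)
408586/X + j(-158)/(-194749) = 408586/95710 - 130/(-194749) = 408586*(1/95710) - 130*(-1/194749) = 204293/47855 + 130/194749 = 39792078607/9319713395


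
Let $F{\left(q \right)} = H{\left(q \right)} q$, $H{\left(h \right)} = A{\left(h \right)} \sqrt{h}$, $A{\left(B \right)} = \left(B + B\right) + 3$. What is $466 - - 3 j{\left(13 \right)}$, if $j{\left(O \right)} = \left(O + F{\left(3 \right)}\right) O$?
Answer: $973 + 1053 \sqrt{3} \approx 2796.9$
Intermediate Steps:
$A{\left(B \right)} = 3 + 2 B$ ($A{\left(B \right)} = 2 B + 3 = 3 + 2 B$)
$H{\left(h \right)} = \sqrt{h} \left(3 + 2 h\right)$ ($H{\left(h \right)} = \left(3 + 2 h\right) \sqrt{h} = \sqrt{h} \left(3 + 2 h\right)$)
$F{\left(q \right)} = q^{\frac{3}{2}} \left(3 + 2 q\right)$ ($F{\left(q \right)} = \sqrt{q} \left(3 + 2 q\right) q = q^{\frac{3}{2}} \left(3 + 2 q\right)$)
$j{\left(O \right)} = O \left(O + 27 \sqrt{3}\right)$ ($j{\left(O \right)} = \left(O + 3^{\frac{3}{2}} \left(3 + 2 \cdot 3\right)\right) O = \left(O + 3 \sqrt{3} \left(3 + 6\right)\right) O = \left(O + 3 \sqrt{3} \cdot 9\right) O = \left(O + 27 \sqrt{3}\right) O = O \left(O + 27 \sqrt{3}\right)$)
$466 - - 3 j{\left(13 \right)} = 466 - - 3 \cdot 13 \left(13 + 27 \sqrt{3}\right) = 466 - - 3 \left(169 + 351 \sqrt{3}\right) = 466 - \left(-507 - 1053 \sqrt{3}\right) = 466 + \left(507 + 1053 \sqrt{3}\right) = 973 + 1053 \sqrt{3}$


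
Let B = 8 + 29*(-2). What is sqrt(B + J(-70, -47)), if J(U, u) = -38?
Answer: 2*I*sqrt(22) ≈ 9.3808*I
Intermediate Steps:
B = -50 (B = 8 - 58 = -50)
sqrt(B + J(-70, -47)) = sqrt(-50 - 38) = sqrt(-88) = 2*I*sqrt(22)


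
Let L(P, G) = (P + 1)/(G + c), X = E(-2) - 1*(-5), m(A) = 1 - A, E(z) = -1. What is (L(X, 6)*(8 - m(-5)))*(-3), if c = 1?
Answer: -30/7 ≈ -4.2857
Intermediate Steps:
X = 4 (X = -1 - 1*(-5) = -1 + 5 = 4)
L(P, G) = (1 + P)/(1 + G) (L(P, G) = (P + 1)/(G + 1) = (1 + P)/(1 + G))
(L(X, 6)*(8 - m(-5)))*(-3) = (((1 + 4)/(1 + 6))*(8 - (1 - 1*(-5))))*(-3) = ((5/7)*(8 - (1 + 5)))*(-3) = (((⅐)*5)*(8 - 1*6))*(-3) = (5*(8 - 6)/7)*(-3) = ((5/7)*2)*(-3) = (10/7)*(-3) = -30/7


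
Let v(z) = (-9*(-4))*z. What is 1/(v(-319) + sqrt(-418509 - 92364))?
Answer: -348/4011913 - I*sqrt(510873)/132393129 ≈ -8.6742e-5 - 5.3987e-6*I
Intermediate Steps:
v(z) = 36*z
1/(v(-319) + sqrt(-418509 - 92364)) = 1/(36*(-319) + sqrt(-418509 - 92364)) = 1/(-11484 + sqrt(-510873)) = 1/(-11484 + I*sqrt(510873))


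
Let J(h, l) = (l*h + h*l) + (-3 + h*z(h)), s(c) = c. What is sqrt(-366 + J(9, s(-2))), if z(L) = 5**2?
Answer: 6*I*sqrt(5) ≈ 13.416*I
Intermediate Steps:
z(L) = 25
J(h, l) = -3 + 25*h + 2*h*l (J(h, l) = (l*h + h*l) + (-3 + h*25) = (h*l + h*l) + (-3 + 25*h) = 2*h*l + (-3 + 25*h) = -3 + 25*h + 2*h*l)
sqrt(-366 + J(9, s(-2))) = sqrt(-366 + (-3 + 25*9 + 2*9*(-2))) = sqrt(-366 + (-3 + 225 - 36)) = sqrt(-366 + 186) = sqrt(-180) = 6*I*sqrt(5)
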